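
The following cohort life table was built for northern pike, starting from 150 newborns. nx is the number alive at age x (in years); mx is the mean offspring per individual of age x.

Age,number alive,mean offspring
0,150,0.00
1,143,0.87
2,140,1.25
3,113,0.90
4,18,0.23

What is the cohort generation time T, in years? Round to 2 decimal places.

lx = nx/n0 = nx/150: 1, 0.95333…, 0.93333…, 0.75333…, 0.12
lx·mx: 0, 0.8294…, 1.166667…, 0.678…, 0.0276 → R0 = 2.701667…
x·lx·mx: 0, 0.8294…, 2.333333…, 2.034…, 0.1104 → Σ = 5.307133…
T = 5.307133… / 2.701667… = 1.964392… → 1.96

1.96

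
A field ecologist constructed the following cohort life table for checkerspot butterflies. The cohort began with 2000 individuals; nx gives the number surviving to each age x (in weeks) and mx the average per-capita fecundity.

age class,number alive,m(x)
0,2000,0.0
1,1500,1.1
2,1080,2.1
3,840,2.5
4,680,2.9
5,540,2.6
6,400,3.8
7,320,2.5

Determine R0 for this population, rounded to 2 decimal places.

lx = nx/n0 = nx/2000: 1, 0.75, 0.54, 0.42, 0.34, 0.27, 0.2, 0.16
lx·mx by age: 0, 0.825, 1.134, 1.05, 0.986, 0.702, 0.76, 0.4
R0 = Σ lx·mx = 5.857 → 5.86

5.86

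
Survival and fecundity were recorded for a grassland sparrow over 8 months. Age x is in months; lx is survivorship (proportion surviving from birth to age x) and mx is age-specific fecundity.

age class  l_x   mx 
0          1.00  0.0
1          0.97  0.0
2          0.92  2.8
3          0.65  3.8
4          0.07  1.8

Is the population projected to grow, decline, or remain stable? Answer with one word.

growing

R0 = Σ lx·mx = 0 + 0 + 2.576 + 2.47 + 0.126 = 5.172
R0 > 1, so the population is growing.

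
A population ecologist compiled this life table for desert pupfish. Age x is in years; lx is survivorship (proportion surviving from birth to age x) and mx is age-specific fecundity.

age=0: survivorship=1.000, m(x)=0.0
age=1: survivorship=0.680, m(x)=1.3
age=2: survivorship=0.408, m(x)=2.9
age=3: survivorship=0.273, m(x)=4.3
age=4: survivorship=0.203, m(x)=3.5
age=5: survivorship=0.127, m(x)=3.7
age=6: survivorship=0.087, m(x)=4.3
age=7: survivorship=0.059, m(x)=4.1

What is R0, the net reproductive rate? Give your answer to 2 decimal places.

lx·mx by age: 0, 0.884, 1.1832, 1.1739, 0.7105, 0.4699, 0.3741, 0.2419
R0 = Σ lx·mx = 5.0375 → 5.04

5.04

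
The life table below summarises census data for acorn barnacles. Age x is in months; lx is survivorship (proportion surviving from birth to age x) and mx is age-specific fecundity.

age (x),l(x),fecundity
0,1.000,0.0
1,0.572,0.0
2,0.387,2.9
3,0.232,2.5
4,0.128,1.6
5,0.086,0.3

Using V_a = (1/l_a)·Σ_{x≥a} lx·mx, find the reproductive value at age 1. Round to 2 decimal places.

lx·mx for x ≥ 1: 0, 1.1223, 0.58, 0.2048, 0.0258 → sum = 1.9329
V_1 = 1.9329 / l_1 = 1.9329 / 0.572 = 3.379196… → 3.38

3.38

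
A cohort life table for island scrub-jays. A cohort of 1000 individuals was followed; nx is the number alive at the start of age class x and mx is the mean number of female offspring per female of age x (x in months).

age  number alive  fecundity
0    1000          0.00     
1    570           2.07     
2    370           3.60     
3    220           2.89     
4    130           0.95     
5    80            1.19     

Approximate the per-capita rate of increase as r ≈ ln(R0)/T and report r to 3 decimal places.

0.608

lx = nx/n0 = nx/1000: 1, 0.57, 0.37, 0.22, 0.13, 0.08
R0 = Σ lx·mx = 0 + 1.1799 + 1.332 + 0.6358 + 0.1235 + 0.0952 = 3.3664
Σ x·lx·mx = 6.7213; T = 6.7213/3.3664 = 1.99658…
r ≈ ln(R0)/T = ln(3.3664)/1.99658… = 0.60796… → 0.608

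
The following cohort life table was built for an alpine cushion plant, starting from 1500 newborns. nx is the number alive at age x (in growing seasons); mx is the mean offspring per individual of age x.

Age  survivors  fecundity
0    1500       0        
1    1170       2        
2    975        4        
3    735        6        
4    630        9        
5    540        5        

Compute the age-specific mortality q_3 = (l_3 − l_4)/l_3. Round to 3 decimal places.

0.143

lx = nx/n0 = nx/1500: 1, 0.78, 0.65, 0.49, 0.42, 0.36
q_3 = (l_3 − l_4) / l_3 = (0.49 − 0.42) / 0.49
     = 0.07 / 0.49 = 0.142857… → 0.143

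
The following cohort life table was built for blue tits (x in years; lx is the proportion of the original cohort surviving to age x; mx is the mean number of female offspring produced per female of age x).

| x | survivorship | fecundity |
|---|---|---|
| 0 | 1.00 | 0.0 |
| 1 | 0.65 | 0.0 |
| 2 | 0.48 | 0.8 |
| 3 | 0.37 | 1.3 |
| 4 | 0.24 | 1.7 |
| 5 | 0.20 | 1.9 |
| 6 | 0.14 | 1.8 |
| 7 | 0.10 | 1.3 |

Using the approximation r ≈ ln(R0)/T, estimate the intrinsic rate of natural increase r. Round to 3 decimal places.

0.177

R0 = Σ lx·mx = 0 + 0 + 0.384 + 0.481 + 0.408 + 0.38 + 0.252 + 0.13 = 2.035
Σ x·lx·mx = 8.165; T = 8.165/2.035 = 4.01229…
r ≈ ln(R0)/T = ln(2.035)/4.01229… = 0.17708… → 0.177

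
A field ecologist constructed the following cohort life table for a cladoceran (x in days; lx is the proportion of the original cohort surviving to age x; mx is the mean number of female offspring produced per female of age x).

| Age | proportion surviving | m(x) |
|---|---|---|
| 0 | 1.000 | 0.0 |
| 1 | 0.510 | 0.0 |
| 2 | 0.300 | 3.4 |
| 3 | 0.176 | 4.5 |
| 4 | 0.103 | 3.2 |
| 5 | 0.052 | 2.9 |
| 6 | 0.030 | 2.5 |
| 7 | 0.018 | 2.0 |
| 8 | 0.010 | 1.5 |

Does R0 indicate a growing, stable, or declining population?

growing

R0 = Σ lx·mx = 0 + 0 + 1.02 + 0.792 + 0.3296 + 0.1508 + 0.075 + 0.036 + 0.015 = 2.4184
R0 > 1, so the population is growing.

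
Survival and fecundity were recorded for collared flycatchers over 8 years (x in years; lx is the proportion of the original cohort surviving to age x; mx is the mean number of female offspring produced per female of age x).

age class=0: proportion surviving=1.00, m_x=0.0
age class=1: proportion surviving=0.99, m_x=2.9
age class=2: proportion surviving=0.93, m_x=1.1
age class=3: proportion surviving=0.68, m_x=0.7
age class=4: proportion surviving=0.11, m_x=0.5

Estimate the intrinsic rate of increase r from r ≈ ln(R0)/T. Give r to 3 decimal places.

1.002

R0 = Σ lx·mx = 0 + 2.871 + 1.023 + 0.476 + 0.055 = 4.425
Σ x·lx·mx = 6.565; T = 6.565/4.425 = 1.48362…
r ≈ ln(R0)/T = ln(4.425)/1.48362… = 1.00246… → 1.002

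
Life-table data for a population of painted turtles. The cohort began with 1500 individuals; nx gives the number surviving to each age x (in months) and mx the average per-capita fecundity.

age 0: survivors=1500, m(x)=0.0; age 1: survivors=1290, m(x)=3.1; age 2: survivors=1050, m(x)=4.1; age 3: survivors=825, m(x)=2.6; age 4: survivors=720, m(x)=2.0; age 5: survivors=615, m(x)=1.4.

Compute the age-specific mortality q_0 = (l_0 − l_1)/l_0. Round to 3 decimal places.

lx = nx/n0 = nx/1500: 1, 0.86, 0.7, 0.55, 0.48, 0.41
q_0 = (l_0 − l_1) / l_0 = (1 − 0.86) / 1
     = 0.14 / 1 = 0.14 → 0.140

0.140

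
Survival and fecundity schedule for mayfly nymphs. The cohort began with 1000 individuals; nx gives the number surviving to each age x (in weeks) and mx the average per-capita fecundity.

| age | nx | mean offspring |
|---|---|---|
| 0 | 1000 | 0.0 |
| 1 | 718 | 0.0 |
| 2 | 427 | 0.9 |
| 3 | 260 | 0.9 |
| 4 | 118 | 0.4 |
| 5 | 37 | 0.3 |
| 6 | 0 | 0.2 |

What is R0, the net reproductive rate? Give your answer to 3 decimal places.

0.677

lx = nx/n0 = nx/1000: 1, 0.718, 0.427, 0.26, 0.118, 0.037, 0
lx·mx by age: 0, 0, 0.3843, 0.234, 0.0472, 0.0111, 0
R0 = Σ lx·mx = 0.6766 → 0.677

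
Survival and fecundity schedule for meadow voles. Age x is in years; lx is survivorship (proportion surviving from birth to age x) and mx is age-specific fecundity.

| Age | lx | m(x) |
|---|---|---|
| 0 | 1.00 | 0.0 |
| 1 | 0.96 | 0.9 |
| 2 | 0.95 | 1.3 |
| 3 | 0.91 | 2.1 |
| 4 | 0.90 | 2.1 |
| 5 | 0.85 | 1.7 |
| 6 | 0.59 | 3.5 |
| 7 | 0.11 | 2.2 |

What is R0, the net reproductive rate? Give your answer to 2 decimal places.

lx·mx by age: 0, 0.864, 1.235, 1.911, 1.89, 1.445, 2.065, 0.242
R0 = Σ lx·mx = 9.652 → 9.65

9.65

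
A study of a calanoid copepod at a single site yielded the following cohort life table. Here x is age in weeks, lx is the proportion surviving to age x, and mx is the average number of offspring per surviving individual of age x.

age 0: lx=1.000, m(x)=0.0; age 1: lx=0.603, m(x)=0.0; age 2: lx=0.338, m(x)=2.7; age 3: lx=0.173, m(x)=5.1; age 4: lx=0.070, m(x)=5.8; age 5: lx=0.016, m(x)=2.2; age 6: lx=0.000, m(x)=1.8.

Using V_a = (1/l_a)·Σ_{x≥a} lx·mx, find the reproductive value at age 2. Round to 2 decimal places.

6.62

lx·mx for x ≥ 2: 0.9126, 0.8823, 0.406, 0.0352, 0 → sum = 2.2361
V_2 = 2.2361 / l_2 = 2.2361 / 0.338 = 6.61568… → 6.62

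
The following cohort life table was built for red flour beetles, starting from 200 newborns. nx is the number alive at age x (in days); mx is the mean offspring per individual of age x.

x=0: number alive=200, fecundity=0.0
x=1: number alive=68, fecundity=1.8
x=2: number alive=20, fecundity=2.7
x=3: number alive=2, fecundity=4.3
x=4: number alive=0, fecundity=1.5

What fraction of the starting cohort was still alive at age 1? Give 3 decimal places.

l_1 = n_1/n_0 = 68/200 = 0.34 → 0.340

0.340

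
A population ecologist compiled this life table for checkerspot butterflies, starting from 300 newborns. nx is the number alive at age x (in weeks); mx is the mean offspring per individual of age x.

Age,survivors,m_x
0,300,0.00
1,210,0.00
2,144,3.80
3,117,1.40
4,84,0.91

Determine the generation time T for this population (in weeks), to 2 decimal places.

2.40

lx = nx/n0 = nx/300: 1, 0.7, 0.48, 0.39, 0.28
lx·mx: 0, 0, 1.824, 0.546, 0.2548 → R0 = 2.6248
x·lx·mx: 0, 0, 3.648, 1.638, 1.0192 → Σ = 6.3052
T = 6.3052 / 2.6248 = 2.402164… → 2.40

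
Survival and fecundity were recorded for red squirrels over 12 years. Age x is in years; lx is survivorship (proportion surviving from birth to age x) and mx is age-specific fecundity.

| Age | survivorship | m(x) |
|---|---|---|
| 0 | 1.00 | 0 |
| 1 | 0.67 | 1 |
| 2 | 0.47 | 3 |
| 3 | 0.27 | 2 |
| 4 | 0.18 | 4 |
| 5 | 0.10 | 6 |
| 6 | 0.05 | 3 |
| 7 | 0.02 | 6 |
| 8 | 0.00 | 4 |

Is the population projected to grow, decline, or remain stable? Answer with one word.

growing

R0 = Σ lx·mx = 0 + 0.67 + 1.41 + 0.54 + 0.72 + 0.6 + 0.15 + 0.12 + 0 = 4.21
R0 > 1, so the population is growing.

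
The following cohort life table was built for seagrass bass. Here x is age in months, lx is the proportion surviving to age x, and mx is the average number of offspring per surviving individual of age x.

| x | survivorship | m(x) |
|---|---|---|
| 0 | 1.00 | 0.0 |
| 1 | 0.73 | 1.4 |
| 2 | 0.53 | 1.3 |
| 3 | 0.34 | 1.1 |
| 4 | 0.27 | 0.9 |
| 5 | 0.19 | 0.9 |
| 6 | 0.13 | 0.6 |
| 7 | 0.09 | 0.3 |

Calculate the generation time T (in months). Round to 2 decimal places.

2.31

lx·mx: 0, 1.022, 0.689, 0.374, 0.243, 0.171, 0.078, 0.027 → R0 = 2.604
x·lx·mx: 0, 1.022, 1.378, 1.122, 0.972, 0.855, 0.468, 0.189 → Σ = 6.006
T = 6.006 / 2.604 = 2.306452… → 2.31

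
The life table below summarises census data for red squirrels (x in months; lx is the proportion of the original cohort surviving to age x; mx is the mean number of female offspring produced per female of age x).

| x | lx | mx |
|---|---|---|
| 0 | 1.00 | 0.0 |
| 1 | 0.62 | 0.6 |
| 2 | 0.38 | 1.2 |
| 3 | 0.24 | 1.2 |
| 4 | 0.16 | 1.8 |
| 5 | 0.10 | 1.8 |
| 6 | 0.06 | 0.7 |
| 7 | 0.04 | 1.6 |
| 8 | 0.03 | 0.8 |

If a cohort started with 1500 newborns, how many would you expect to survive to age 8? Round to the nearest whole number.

45

Expected survivors = N0 · l_8 = 1500 × 0.03 = 45 → 45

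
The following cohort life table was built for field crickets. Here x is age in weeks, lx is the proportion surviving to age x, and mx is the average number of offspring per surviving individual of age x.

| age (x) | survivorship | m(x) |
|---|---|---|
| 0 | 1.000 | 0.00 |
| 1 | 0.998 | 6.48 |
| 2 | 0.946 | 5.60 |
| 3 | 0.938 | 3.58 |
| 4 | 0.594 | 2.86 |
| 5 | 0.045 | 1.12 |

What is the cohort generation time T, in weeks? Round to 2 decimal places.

lx·mx: 0, 6.46704, 5.2976, 3.35804, 1.69884, 0.0504 → R0 = 16.87192
x·lx·mx: 0, 6.46704, 10.5952, 10.07412, 6.79536, 0.252 → Σ = 34.18372
T = 34.18372 / 16.87192 = 2.026072… → 2.03

2.03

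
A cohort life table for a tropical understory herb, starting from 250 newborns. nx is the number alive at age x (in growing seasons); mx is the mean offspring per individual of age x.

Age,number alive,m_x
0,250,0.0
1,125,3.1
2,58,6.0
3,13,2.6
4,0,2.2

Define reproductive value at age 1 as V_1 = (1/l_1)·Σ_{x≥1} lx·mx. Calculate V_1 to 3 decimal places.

lx = nx/n0 = nx/250: 1, 0.5, 0.232, 0.052, 0
lx·mx for x ≥ 1: 1.55, 1.392, 0.1352, 0 → sum = 3.0772
V_1 = 3.0772 / l_1 = 3.0772 / 0.5 = 6.1544 → 6.154

6.154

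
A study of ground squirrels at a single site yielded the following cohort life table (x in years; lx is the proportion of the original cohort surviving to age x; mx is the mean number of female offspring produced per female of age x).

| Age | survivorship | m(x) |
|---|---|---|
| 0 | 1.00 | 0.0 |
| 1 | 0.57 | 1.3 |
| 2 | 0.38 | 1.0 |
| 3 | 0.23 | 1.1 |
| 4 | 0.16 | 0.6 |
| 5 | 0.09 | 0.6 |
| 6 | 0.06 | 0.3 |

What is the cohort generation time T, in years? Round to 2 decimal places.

1.96

lx·mx: 0, 0.741, 0.38, 0.253, 0.096, 0.054, 0.018 → R0 = 1.542
x·lx·mx: 0, 0.741, 0.76, 0.759, 0.384, 0.27, 0.108 → Σ = 3.022
T = 3.022 / 1.542 = 1.959792… → 1.96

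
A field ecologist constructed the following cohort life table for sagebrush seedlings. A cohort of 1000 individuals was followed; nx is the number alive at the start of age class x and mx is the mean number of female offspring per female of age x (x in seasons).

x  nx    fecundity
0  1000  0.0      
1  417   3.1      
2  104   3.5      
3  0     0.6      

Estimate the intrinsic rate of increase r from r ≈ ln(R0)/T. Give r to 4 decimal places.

0.4139

lx = nx/n0 = nx/1000: 1, 0.417, 0.104, 0
R0 = Σ lx·mx = 0 + 1.2927 + 0.364 + 0 = 1.6567
Σ x·lx·mx = 2.0207; T = 2.0207/1.6567 = 1.21971…
r ≈ ln(R0)/T = ln(1.6567)/1.21971… = 0.41389… → 0.4139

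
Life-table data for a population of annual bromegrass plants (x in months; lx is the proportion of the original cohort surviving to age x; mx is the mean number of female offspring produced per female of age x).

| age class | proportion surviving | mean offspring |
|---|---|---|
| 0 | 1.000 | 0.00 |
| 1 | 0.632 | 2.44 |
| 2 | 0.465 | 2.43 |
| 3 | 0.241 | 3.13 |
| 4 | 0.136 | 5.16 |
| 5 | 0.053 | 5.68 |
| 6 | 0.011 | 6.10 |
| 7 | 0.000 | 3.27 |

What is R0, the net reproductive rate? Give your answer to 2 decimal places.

lx·mx by age: 0, 1.54208, 1.12995, 0.75433, 0.70176, 0.30104, 0.0671, 0
R0 = Σ lx·mx = 4.49626 → 4.50

4.50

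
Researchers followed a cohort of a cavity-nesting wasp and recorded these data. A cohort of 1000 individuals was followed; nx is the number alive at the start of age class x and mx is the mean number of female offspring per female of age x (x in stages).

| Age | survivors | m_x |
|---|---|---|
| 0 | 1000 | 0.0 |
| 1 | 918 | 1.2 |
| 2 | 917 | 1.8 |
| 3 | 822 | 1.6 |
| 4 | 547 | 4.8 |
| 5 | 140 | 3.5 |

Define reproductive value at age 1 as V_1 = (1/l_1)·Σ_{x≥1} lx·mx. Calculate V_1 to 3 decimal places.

lx = nx/n0 = nx/1000: 1, 0.918, 0.917, 0.822, 0.547, 0.14
lx·mx for x ≥ 1: 1.1016, 1.6506, 1.3152, 2.6256, 0.49 → sum = 7.183
V_1 = 7.183 / l_1 = 7.183 / 0.918 = 7.824619… → 7.825

7.825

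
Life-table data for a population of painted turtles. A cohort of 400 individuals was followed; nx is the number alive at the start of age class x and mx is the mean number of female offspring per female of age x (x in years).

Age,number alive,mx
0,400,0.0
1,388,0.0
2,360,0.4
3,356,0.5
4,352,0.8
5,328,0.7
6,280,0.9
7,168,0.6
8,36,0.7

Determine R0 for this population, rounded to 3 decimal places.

3.028

lx = nx/n0 = nx/400: 1, 0.97, 0.9, 0.89, 0.88, 0.82, 0.7, 0.42, 0.09
lx·mx by age: 0, 0, 0.36, 0.445, 0.704, 0.574, 0.63, 0.252, 0.063
R0 = Σ lx·mx = 3.028 → 3.028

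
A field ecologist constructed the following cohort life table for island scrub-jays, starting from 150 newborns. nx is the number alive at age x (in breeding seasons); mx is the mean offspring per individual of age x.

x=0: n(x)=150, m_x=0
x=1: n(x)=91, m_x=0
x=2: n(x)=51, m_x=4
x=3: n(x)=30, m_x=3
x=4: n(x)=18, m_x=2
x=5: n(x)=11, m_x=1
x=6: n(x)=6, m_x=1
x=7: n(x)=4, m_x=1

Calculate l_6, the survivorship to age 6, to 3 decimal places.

0.040

l_6 = n_6/n_0 = 6/150 = 0.04 → 0.040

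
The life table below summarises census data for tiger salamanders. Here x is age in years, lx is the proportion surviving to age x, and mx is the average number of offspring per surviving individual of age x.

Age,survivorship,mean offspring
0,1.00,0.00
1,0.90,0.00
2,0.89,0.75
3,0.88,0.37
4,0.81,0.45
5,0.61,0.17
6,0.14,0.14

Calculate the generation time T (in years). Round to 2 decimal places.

lx·mx: 0, 0, 0.6675, 0.3256, 0.3645, 0.1037, 0.0196 → R0 = 1.4809
x·lx·mx: 0, 0, 1.335, 0.9768, 1.458, 0.5185, 0.1176 → Σ = 4.4059
T = 4.4059 / 1.4809 = 2.97515… → 2.98

2.98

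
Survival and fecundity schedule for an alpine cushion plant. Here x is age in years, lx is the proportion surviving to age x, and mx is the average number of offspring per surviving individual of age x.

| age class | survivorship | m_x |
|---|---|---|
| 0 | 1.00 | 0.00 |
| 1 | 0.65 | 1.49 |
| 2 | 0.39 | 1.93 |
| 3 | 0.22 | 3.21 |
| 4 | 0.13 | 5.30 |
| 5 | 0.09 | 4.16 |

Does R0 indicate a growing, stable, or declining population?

R0 = Σ lx·mx = 0 + 0.9685 + 0.7527 + 0.7062 + 0.689 + 0.3744 = 3.4908
R0 > 1, so the population is growing.

growing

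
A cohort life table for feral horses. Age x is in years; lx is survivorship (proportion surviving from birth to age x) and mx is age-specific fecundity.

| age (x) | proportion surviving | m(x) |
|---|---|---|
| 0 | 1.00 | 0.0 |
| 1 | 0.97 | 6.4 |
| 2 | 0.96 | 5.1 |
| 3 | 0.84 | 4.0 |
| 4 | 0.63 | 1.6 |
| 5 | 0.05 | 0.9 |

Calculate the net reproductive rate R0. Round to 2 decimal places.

lx·mx by age: 0, 6.208, 4.896, 3.36, 1.008, 0.045
R0 = Σ lx·mx = 15.517 → 15.52

15.52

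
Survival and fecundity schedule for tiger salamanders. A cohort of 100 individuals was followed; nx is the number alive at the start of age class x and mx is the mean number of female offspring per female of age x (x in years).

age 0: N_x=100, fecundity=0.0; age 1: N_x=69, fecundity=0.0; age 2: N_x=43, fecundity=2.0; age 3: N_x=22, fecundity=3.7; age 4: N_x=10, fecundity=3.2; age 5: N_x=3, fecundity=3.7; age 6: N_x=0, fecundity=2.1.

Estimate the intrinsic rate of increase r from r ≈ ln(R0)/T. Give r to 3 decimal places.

lx = nx/n0 = nx/100: 1, 0.69, 0.43, 0.22, 0.1, 0.03, 0
R0 = Σ lx·mx = 0 + 0 + 0.86 + 0.814 + 0.32 + 0.111 + 0 = 2.105
Σ x·lx·mx = 5.997; T = 5.997/2.105 = 2.84893…
r ≈ ln(R0)/T = ln(2.105)/2.84893… = 0.26126… → 0.261

0.261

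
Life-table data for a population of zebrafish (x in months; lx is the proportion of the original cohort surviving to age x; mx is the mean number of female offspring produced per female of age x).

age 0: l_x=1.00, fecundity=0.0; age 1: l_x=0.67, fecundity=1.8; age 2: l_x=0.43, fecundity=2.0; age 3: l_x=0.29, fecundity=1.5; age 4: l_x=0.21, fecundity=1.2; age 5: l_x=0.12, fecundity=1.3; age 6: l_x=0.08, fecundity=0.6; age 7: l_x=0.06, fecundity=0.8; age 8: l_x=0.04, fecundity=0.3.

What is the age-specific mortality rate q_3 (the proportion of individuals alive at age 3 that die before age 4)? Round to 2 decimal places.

0.28

q_3 = (l_3 − l_4) / l_3 = (0.29 − 0.21) / 0.29
     = 0.08 / 0.29 = 0.275862… → 0.28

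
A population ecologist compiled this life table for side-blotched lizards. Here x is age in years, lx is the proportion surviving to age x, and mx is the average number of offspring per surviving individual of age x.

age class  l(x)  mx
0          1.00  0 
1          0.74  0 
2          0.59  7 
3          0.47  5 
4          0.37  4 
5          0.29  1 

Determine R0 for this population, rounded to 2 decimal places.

8.25

lx·mx by age: 0, 0, 4.13, 2.35, 1.48, 0.29
R0 = Σ lx·mx = 8.25 → 8.25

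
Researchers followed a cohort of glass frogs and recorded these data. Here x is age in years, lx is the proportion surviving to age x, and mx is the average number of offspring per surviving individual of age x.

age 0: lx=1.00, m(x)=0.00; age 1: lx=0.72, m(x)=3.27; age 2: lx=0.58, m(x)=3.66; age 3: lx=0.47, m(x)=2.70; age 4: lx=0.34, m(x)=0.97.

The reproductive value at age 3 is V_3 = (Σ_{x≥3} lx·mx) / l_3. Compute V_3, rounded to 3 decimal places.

3.402

lx·mx for x ≥ 3: 1.269, 0.3298 → sum = 1.5988
V_3 = 1.5988 / l_3 = 1.5988 / 0.47 = 3.401702… → 3.402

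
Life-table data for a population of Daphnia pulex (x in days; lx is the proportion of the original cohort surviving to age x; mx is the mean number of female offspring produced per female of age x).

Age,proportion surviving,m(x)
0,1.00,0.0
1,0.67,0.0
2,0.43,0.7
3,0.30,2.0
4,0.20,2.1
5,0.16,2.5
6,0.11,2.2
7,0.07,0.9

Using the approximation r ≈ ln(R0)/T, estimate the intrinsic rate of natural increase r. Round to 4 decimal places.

0.1794

R0 = Σ lx·mx = 0 + 0 + 0.301 + 0.6 + 0.42 + 0.4 + 0.242 + 0.063 = 2.026
Σ x·lx·mx = 7.975; T = 7.975/2.026 = 3.93633…
r ≈ ln(R0)/T = ln(2.026)/3.93633… = 0.179371… → 0.1794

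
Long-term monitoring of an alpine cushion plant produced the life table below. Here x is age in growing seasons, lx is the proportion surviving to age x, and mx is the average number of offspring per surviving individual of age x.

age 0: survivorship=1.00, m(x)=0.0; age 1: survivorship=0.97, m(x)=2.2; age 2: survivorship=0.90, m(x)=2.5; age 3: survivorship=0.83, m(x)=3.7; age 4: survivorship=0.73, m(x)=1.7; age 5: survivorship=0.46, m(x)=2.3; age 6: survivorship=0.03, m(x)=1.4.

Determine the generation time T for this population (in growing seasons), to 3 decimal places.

lx·mx: 0, 2.134, 2.25, 3.071, 1.241, 1.058, 0.042 → R0 = 9.796
x·lx·mx: 0, 2.134, 4.5, 9.213, 4.964, 5.29, 0.252 → Σ = 26.353
T = 26.353 / 9.796 = 2.69018… → 2.690

2.690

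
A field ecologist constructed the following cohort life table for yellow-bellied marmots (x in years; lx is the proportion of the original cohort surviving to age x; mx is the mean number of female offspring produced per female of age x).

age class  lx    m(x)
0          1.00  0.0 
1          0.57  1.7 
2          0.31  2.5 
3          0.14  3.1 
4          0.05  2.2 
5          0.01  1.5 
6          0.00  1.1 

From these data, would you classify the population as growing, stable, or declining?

R0 = Σ lx·mx = 0 + 0.969 + 0.775 + 0.434 + 0.11 + 0.015 + 0 = 2.303
R0 > 1, so the population is growing.

growing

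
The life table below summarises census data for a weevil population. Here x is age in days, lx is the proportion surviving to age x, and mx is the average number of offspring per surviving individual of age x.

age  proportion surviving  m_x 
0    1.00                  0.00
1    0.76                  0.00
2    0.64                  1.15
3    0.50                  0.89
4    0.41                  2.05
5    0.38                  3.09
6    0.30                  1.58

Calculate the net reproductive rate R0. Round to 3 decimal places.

lx·mx by age: 0, 0, 0.736, 0.445, 0.8405, 1.1742, 0.474
R0 = Σ lx·mx = 3.6697 → 3.670

3.670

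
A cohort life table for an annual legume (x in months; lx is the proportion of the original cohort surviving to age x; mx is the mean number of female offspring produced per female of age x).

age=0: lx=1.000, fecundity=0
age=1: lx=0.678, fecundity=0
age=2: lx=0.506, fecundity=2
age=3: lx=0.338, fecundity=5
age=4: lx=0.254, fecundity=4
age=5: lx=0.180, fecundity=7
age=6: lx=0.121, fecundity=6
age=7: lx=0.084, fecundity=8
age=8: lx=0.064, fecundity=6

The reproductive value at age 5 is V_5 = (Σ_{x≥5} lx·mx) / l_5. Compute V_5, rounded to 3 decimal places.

lx·mx for x ≥ 5: 1.26, 0.726, 0.672, 0.384 → sum = 3.042
V_5 = 3.042 / l_5 = 3.042 / 0.18 = 16.9 → 16.900

16.900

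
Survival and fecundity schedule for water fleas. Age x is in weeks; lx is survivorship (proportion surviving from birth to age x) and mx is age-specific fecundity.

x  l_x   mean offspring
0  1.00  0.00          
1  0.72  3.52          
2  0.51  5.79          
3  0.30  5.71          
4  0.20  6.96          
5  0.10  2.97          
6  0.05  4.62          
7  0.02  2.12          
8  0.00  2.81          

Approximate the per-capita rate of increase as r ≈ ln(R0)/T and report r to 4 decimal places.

R0 = Σ lx·mx = 0 + 2.5344 + 2.9529 + 1.713 + 1.392 + 0.297 + 0.231 + 0.0424 + 0 = 9.1627
Σ x·lx·mx = 22.315; T = 22.315/9.1627 = 2.43542…
r ≈ ln(R0)/T = ln(9.1627)/2.43542… = 0.909553… → 0.9096

0.9096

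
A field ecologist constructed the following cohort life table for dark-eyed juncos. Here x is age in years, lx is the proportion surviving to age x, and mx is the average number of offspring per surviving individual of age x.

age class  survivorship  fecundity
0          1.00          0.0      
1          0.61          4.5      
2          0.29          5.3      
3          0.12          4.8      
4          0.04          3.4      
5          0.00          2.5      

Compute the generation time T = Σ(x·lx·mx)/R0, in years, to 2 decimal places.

1.62

lx·mx: 0, 2.745, 1.537, 0.576, 0.136, 0 → R0 = 4.994
x·lx·mx: 0, 2.745, 3.074, 1.728, 0.544, 0 → Σ = 8.091
T = 8.091 / 4.994 = 1.620144… → 1.62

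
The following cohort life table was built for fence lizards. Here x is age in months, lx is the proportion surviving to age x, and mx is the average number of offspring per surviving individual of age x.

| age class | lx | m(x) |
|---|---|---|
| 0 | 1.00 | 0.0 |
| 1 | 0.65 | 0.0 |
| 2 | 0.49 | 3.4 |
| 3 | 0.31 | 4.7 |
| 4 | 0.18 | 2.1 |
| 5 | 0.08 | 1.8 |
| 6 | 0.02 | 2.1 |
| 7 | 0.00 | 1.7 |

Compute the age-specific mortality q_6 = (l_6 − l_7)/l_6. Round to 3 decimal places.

1.000

q_6 = (l_6 − l_7) / l_6 = (0.02 − 0) / 0.02
     = 0.02 / 0.02 = 1 → 1.000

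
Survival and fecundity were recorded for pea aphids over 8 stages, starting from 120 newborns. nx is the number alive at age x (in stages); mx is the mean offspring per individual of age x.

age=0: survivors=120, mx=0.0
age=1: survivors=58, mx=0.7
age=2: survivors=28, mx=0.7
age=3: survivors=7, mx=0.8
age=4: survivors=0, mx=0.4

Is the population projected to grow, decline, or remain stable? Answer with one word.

declining

lx = nx/n0 = nx/120: 1, 0.48333…, 0.23333…, 0.05833…, 0
R0 = Σ lx·mx = 0 + 0.338333… + 0.163333… + 0.046667… + 0 = 0.548333…
R0 < 1, so the population is declining.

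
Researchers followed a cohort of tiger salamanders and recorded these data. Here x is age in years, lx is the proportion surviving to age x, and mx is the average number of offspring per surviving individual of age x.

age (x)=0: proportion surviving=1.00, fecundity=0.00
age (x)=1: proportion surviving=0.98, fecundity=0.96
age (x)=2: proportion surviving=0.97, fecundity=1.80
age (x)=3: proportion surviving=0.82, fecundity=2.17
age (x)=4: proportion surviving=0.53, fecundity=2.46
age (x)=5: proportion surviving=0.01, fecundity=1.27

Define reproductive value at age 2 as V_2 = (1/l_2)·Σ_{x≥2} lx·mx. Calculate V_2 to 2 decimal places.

lx·mx for x ≥ 2: 1.746, 1.7794, 1.3038, 0.0127 → sum = 4.8419
V_2 = 4.8419 / l_2 = 4.8419 / 0.97 = 4.991649… → 4.99

4.99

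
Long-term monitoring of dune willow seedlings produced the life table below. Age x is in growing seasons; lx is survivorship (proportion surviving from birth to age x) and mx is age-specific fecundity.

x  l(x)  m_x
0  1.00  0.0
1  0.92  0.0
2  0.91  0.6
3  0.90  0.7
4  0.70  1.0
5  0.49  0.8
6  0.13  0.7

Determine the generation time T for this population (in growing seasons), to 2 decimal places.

3.51

lx·mx: 0, 0, 0.546, 0.63, 0.7, 0.392, 0.091 → R0 = 2.359
x·lx·mx: 0, 0, 1.092, 1.89, 2.8, 1.96, 0.546 → Σ = 8.288
T = 8.288 / 2.359 = 3.513353… → 3.51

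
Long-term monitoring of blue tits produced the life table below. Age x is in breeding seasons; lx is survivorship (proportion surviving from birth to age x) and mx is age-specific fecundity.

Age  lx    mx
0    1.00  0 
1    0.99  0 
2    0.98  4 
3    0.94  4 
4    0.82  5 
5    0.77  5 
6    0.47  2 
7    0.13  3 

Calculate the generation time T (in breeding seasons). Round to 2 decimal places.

lx·mx: 0, 0, 3.92, 3.76, 4.1, 3.85, 0.94, 0.39 → R0 = 16.96
x·lx·mx: 0, 0, 7.84, 11.28, 16.4, 19.25, 5.64, 2.73 → Σ = 63.14
T = 63.14 / 16.96 = 3.722877… → 3.72

3.72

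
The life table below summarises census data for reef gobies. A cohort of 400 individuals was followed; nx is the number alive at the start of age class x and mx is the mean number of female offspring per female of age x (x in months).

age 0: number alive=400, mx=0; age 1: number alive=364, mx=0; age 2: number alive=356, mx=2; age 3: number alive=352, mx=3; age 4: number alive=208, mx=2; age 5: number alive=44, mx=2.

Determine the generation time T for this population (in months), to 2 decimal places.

2.95

lx = nx/n0 = nx/400: 1, 0.91, 0.89, 0.88, 0.52, 0.11
lx·mx: 0, 0, 1.78, 2.64, 1.04, 0.22 → R0 = 5.68
x·lx·mx: 0, 0, 3.56, 7.92, 4.16, 1.1 → Σ = 16.74
T = 16.74 / 5.68 = 2.947183… → 2.95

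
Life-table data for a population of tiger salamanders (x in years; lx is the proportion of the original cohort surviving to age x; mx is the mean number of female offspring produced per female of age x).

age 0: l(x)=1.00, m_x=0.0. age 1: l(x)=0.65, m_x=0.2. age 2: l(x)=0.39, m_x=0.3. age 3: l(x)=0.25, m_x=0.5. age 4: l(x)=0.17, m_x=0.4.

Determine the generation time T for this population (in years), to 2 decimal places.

2.30

lx·mx: 0, 0.13, 0.117, 0.125, 0.068 → R0 = 0.44
x·lx·mx: 0, 0.13, 0.234, 0.375, 0.272 → Σ = 1.011
T = 1.011 / 0.44 = 2.297727… → 2.30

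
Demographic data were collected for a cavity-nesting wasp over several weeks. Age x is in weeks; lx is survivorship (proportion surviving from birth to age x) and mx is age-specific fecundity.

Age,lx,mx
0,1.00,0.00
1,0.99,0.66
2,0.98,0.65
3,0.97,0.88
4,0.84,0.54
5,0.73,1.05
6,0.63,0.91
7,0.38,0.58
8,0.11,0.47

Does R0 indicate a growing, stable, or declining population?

R0 = Σ lx·mx = 0 + 0.6534 + 0.637 + 0.8536 + 0.4536 + 0.7665 + 0.5733 + 0.2204 + 0.0517 = 4.2095
R0 > 1, so the population is growing.

growing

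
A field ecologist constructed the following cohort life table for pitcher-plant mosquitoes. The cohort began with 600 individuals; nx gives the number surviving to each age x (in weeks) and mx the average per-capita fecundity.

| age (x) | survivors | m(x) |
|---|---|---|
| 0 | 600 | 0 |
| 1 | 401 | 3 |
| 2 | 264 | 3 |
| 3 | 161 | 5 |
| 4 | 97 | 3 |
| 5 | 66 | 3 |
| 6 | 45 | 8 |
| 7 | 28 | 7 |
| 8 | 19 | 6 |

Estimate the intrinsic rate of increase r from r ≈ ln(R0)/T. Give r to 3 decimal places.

0.633

lx = nx/n0 = nx/600: 1, 0.66833…, 0.44, 0.26833…, 0.16167…, 0.11, 0.075, 0.04667…, 0.03167…
R0 = Σ lx·mx = 0 + 2.005… + 1.32 + 1.34167… + 0.485… + 0.33 + 0.6 + 0.32667… + 0.19… = 6.598333…
Σ x·lx·mx = 19.666667…; T = 19.666667…/6.598333… = 2.98055…
r ≈ ln(R0)/T = ln(6.598333…)/2.98055… = 0.63304… → 0.633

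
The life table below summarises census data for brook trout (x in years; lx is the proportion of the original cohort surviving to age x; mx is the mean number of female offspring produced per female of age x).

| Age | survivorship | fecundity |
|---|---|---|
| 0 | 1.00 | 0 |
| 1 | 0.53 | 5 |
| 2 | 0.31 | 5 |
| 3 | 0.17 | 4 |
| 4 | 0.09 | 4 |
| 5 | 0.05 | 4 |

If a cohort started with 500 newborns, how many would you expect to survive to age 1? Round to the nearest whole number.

Expected survivors = N0 · l_1 = 500 × 0.53 = 265 → 265

265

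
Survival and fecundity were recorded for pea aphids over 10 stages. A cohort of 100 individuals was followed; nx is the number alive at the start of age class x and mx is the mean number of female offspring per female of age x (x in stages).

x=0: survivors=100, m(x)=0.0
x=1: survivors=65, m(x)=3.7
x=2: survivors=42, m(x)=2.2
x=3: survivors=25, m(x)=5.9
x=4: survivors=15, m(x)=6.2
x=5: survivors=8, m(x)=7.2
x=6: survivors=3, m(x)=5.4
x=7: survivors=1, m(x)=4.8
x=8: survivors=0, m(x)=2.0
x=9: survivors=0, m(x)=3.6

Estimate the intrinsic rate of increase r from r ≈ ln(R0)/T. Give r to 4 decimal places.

0.7370

lx = nx/n0 = nx/100: 1, 0.65, 0.42, 0.25, 0.15, 0.08, 0.03, 0.01, 0, 0
R0 = Σ lx·mx = 0 + 2.405 + 0.924 + 1.475 + 0.93 + 0.576 + 0.162 + 0.048 + 0 + 0 = 6.52
Σ x·lx·mx = 16.586; T = 16.586/6.52 = 2.54387…
r ≈ ln(R0)/T = ln(6.52)/2.54387… = 0.737018… → 0.7370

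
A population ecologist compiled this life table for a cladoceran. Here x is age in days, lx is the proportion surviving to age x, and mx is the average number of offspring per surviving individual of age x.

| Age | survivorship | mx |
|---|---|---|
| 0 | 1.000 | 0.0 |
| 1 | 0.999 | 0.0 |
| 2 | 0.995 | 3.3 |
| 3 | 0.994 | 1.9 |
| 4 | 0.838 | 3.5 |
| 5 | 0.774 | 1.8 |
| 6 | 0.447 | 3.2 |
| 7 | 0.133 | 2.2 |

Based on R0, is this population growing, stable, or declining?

growing

R0 = Σ lx·mx = 0 + 0 + 3.2835 + 1.8886 + 2.933 + 1.3932 + 1.4304 + 0.2926 = 11.2213
R0 > 1, so the population is growing.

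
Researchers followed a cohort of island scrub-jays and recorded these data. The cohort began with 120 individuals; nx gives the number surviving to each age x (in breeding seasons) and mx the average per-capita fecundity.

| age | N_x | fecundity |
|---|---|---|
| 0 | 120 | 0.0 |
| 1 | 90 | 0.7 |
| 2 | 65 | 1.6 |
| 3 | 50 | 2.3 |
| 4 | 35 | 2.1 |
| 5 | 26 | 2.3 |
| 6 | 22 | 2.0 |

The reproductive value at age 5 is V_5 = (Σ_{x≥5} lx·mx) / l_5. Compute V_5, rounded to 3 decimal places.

lx = nx/n0 = nx/120: 1, 0.75, 0.54167…, 0.41667…, 0.29167…, 0.21667…, 0.18333…
lx·mx for x ≥ 5: 0.498333…, 0.366667… → sum = 0.865…
V_5 = 0.865… / l_5 = 0.865… / 0.216667… = 3.992308… → 3.992

3.992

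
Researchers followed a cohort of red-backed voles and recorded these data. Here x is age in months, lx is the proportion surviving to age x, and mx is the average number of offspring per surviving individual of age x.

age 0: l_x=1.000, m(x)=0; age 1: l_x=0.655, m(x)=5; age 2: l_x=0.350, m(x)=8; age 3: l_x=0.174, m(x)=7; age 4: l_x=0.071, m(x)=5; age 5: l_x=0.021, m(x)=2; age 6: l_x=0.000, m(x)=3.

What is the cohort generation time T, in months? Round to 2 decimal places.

lx·mx: 0, 3.275, 2.8, 1.218, 0.355, 0.042, 0 → R0 = 7.69
x·lx·mx: 0, 3.275, 5.6, 3.654, 1.42, 0.21, 0 → Σ = 14.159
T = 14.159 / 7.69 = 1.841222… → 1.84

1.84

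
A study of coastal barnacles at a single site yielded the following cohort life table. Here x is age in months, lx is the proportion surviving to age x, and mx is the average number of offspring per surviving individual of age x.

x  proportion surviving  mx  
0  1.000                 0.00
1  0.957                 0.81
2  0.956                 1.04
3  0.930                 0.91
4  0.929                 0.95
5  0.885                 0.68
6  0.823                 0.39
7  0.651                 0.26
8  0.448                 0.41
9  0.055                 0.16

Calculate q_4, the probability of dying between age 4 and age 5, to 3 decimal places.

q_4 = (l_4 − l_5) / l_4 = (0.929 − 0.885) / 0.929
     = 0.044 / 0.929 = 0.047363… → 0.047

0.047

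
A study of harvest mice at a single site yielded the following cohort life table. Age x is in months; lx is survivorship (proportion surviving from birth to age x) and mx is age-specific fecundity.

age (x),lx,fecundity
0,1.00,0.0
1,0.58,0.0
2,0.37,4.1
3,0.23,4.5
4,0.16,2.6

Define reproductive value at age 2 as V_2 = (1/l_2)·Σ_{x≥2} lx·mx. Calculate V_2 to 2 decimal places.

8.02

lx·mx for x ≥ 2: 1.517, 1.035, 0.416 → sum = 2.968
V_2 = 2.968 / l_2 = 2.968 / 0.37 = 8.021622… → 8.02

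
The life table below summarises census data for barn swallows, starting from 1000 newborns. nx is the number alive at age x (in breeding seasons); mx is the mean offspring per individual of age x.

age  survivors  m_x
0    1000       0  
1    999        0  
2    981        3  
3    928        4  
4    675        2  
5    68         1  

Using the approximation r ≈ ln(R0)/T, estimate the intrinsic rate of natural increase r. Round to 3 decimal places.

lx = nx/n0 = nx/1000: 1, 0.999, 0.981, 0.928, 0.675, 0.068
R0 = Σ lx·mx = 0 + 0 + 2.943 + 3.712 + 1.35 + 0.068 = 8.073
Σ x·lx·mx = 22.762; T = 22.762/8.073 = 2.81952…
r ≈ ln(R0)/T = ln(8.073)/2.81952… = 0.74074… → 0.741

0.741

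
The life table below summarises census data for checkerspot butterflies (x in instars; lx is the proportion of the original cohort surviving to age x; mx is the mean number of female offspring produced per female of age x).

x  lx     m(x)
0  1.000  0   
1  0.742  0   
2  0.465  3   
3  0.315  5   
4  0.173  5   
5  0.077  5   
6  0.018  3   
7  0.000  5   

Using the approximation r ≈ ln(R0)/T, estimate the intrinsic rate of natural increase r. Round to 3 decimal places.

0.469

R0 = Σ lx·mx = 0 + 0 + 1.395 + 1.575 + 0.865 + 0.385 + 0.054 + 0 = 4.274
Σ x·lx·mx = 13.224; T = 13.224/4.274 = 3.09406…
r ≈ ln(R0)/T = ln(4.274)/3.09406… = 0.46946… → 0.469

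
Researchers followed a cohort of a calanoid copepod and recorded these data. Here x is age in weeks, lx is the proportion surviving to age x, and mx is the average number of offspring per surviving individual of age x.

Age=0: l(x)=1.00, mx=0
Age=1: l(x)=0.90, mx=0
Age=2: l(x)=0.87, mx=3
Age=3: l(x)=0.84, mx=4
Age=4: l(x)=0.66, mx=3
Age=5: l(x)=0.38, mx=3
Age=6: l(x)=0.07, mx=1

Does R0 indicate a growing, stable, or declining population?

growing

R0 = Σ lx·mx = 0 + 0 + 2.61 + 3.36 + 1.98 + 1.14 + 0.07 = 9.16
R0 > 1, so the population is growing.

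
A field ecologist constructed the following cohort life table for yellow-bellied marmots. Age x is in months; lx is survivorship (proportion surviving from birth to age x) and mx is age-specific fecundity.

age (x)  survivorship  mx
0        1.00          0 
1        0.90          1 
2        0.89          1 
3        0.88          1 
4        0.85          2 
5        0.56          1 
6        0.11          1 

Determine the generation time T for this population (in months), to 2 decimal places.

3.09

lx·mx: 0, 0.9, 0.89, 0.88, 1.7, 0.56, 0.11 → R0 = 5.04
x·lx·mx: 0, 0.9, 1.78, 2.64, 6.8, 2.8, 0.66 → Σ = 15.58
T = 15.58 / 5.04 = 3.09127… → 3.09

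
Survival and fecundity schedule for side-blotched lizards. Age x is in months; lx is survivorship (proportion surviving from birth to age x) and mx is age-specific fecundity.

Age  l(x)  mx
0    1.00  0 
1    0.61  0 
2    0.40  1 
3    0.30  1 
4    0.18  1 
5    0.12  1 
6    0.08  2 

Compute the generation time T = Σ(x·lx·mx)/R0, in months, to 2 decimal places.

lx·mx: 0, 0, 0.4, 0.3, 0.18, 0.12, 0.16 → R0 = 1.16
x·lx·mx: 0, 0, 0.8, 0.9, 0.72, 0.6, 0.96 → Σ = 3.98
T = 3.98 / 1.16 = 3.431034… → 3.43

3.43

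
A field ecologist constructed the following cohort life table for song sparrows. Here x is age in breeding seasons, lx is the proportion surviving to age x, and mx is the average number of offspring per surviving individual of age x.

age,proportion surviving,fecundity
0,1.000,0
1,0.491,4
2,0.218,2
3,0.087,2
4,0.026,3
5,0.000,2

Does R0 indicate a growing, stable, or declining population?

growing

R0 = Σ lx·mx = 0 + 1.964 + 0.436 + 0.174 + 0.078 + 0 = 2.652
R0 > 1, so the population is growing.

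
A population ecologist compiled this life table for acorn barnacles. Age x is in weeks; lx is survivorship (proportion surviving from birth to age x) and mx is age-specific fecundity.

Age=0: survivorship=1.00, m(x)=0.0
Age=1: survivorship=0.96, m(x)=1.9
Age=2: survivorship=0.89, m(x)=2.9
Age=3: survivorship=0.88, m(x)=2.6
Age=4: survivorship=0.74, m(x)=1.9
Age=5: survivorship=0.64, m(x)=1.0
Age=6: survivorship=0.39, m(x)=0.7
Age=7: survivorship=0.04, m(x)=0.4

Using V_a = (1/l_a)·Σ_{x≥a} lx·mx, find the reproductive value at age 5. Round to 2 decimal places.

1.45

lx·mx for x ≥ 5: 0.64, 0.273, 0.016 → sum = 0.929
V_5 = 0.929 / l_5 = 0.929 / 0.64 = 1.451563… → 1.45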